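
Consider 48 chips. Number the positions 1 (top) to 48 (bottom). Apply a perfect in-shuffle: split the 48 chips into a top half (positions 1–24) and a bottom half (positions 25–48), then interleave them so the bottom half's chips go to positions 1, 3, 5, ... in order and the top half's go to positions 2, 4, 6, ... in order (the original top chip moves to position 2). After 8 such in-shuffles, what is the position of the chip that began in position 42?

Track the chip's position through each in-shuffle:
42 → 35 → 21 → 42 → 35 → 21 → 42 → 35 → 21

21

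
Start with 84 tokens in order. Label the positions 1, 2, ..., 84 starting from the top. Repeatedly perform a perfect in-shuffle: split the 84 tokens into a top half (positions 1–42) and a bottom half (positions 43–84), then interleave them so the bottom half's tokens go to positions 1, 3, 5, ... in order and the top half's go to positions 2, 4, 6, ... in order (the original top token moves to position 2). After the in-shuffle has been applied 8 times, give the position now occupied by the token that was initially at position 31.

31

Track the token's position through each in-shuffle:
31 → 62 → 39 → 78 → 71 → 57 → 29 → 58 → 31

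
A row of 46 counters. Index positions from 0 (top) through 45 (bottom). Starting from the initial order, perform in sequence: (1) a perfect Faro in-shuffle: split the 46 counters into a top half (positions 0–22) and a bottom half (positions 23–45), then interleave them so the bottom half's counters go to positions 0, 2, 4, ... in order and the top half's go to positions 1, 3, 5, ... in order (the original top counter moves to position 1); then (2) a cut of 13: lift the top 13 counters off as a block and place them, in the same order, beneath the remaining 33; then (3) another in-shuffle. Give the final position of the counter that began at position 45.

16

Track the counter from position 45 forward through each operation:
  after op 1 (in-shuffle): 45 → 44
  after op 2 (cut 13): 44 → 31
  after op 3 (in-shuffle): 31 → 16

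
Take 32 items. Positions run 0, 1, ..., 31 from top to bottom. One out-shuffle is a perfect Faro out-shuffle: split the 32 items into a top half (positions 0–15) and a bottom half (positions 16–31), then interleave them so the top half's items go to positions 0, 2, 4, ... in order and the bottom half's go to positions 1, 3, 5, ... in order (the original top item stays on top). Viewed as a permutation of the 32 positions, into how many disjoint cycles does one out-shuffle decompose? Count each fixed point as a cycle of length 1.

8

Trace each unvisited position around until it returns:
(0) (1 2 4 8 16) (3 6 12 24 17) (5 10 20 9 18) (7 14 28 25 19) (11 22 13 26 21) (15 30 29 27 23) (31)
8 cycles in total.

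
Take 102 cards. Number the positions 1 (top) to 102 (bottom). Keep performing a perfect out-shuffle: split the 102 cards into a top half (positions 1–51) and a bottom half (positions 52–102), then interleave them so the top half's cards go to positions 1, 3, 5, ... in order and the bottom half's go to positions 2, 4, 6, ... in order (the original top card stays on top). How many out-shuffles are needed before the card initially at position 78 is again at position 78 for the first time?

Follow position 78 under repeated out-shuffles:
78 → 54 → 6 → 11 → 21 → 41 → 81 → 60 → ... → 78 (length 100)
It first returns after 100 out-shuffles.

100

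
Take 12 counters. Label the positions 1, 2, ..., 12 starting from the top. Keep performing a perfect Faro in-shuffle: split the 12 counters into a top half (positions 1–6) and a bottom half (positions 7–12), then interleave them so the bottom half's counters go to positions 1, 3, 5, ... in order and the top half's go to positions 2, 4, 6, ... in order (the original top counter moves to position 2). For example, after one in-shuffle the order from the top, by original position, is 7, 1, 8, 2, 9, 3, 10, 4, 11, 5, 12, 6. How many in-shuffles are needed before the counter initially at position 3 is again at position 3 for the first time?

12

Follow position 3 under repeated in-shuffles:
3 → 6 → 12 → 11 → 9 → 5 → 10 → 7 → 1 → 2 → 4 → 8 → 3
It first returns after 12 in-shuffles.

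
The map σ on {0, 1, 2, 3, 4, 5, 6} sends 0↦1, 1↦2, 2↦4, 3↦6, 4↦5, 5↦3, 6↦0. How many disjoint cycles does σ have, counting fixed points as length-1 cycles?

1

Cycle decomposition: (0 1 2 4 5 3 6).
1 cycle.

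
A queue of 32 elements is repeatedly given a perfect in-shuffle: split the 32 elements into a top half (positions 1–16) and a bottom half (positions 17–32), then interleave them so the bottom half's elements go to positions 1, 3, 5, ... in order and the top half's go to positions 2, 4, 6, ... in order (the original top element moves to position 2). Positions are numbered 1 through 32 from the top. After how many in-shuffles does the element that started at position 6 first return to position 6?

10

Follow position 6 under repeated in-shuffles:
6 → 12 → 24 → 15 → 30 → 27 → 21 → 9 → 18 → 3 → 6
It first returns after 10 in-shuffles.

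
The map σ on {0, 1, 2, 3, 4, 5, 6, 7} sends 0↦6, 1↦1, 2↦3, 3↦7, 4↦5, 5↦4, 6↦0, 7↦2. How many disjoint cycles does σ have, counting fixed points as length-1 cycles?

Cycle decomposition: (0 6) (1) (2 3 7) (4 5).
4 cycles.

4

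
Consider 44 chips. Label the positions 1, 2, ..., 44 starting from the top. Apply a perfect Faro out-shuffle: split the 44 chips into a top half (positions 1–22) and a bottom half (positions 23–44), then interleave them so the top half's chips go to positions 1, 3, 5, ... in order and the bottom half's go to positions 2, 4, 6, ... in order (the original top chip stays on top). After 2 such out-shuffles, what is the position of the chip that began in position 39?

Track the chip's position through each out-shuffle:
39 → 34 → 24

24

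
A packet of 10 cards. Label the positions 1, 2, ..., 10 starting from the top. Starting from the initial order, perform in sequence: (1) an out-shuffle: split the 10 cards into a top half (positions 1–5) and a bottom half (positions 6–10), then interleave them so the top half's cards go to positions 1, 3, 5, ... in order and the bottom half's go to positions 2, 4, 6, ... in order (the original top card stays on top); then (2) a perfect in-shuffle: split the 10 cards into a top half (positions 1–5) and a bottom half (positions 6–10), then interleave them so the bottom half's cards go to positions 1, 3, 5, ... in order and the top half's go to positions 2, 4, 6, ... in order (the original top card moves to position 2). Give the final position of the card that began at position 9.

Track the card from position 9 forward through each operation:
  after op 1 (out-shuffle): 9 → 8
  after op 2 (in-shuffle): 8 → 5

5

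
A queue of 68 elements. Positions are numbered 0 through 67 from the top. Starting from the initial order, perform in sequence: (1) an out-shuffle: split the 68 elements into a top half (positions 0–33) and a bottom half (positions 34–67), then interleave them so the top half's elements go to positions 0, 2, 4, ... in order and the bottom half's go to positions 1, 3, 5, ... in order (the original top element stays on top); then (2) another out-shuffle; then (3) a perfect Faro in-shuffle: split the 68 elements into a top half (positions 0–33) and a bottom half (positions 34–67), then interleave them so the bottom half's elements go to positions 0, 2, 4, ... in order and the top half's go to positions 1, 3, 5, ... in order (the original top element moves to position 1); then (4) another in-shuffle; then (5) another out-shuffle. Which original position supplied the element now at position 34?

Undo the operations in reverse order, starting from position 34:
  undo op 5 (out-shuffle, from top half): 34 ← 17
  undo op 4 (in-shuffle, from top half): 17 ← 8
  undo op 3 (in-shuffle, from bottom half): 8 ← 38
  undo op 2 (out-shuffle, from top half): 38 ← 19
  undo op 1 (out-shuffle, from bottom half): 19 ← 43
So the element at position 34 came from original position 43.

43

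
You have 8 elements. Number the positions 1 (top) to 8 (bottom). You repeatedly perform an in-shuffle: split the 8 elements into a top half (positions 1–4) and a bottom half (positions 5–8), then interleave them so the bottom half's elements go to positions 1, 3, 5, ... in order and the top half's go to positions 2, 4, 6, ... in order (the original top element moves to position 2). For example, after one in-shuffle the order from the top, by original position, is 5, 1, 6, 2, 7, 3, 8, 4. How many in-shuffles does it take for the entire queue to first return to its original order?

The in-shuffle permutes the 8 positions with cycle lengths [2, 6].
Every element is home exactly when every cycle has completed a whole number of laps, i.e. after lcm(2, 6) = 6 in-shuffles.

6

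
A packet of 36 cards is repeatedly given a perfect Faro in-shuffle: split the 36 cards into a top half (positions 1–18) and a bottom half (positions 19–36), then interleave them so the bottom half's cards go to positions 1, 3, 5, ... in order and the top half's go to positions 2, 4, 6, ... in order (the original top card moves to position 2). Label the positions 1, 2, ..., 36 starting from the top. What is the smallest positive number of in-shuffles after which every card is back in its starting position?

36

The in-shuffle permutes the 36 positions with cycle lengths [36].
Every card is home exactly when every cycle has completed a whole number of laps, i.e. after lcm(36) = 36 in-shuffles.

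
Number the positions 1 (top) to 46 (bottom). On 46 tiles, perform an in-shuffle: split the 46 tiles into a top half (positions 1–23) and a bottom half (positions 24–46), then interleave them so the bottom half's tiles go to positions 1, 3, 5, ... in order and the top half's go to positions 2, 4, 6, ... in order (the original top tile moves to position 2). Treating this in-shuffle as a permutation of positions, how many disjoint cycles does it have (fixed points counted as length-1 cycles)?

2

Trace each unvisited position around until it returns:
(1 2 4 8 16 32 ... len 23) (5 10 20 40 33 19 ... len 23)
2 cycles in total.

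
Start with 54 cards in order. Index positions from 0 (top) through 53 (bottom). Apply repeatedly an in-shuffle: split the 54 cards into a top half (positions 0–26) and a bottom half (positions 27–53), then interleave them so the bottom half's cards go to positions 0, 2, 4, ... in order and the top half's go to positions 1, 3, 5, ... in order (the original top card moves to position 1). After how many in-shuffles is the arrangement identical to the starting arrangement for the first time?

The in-shuffle permutes the 54 positions with cycle lengths [4, 10, 20, 20].
Every card is home exactly when every cycle has completed a whole number of laps, i.e. after lcm(4, 10, 20) = 20 in-shuffles.

20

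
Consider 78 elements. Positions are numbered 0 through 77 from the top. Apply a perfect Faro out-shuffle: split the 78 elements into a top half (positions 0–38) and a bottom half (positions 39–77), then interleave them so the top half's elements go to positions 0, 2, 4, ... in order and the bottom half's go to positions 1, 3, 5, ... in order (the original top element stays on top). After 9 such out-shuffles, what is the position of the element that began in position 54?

5

Track the element's position through each out-shuffle:
54 → 31 → 62 → 47 → 17 → 34 → 68 → 59 → 41 → 5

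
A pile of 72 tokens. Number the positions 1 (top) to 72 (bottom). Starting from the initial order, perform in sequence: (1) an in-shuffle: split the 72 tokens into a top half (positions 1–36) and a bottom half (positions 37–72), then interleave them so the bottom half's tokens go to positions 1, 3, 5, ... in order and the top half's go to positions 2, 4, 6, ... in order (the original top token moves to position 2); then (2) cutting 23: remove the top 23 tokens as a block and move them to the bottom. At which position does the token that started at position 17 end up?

Track the token from position 17 forward through each operation:
  after op 1 (in-shuffle): 17 → 34
  after op 2 (cut 23): 34 → 11

11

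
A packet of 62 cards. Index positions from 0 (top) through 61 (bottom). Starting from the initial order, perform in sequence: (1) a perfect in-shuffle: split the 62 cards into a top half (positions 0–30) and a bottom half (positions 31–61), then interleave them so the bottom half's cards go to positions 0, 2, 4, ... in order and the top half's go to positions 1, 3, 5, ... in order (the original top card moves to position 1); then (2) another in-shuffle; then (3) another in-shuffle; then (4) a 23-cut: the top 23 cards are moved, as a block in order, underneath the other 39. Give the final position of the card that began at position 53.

30

Track the card from position 53 forward through each operation:
  after op 1 (in-shuffle): 53 → 44
  after op 2 (in-shuffle): 44 → 26
  after op 3 (in-shuffle): 26 → 53
  after op 4 (cut 23): 53 → 30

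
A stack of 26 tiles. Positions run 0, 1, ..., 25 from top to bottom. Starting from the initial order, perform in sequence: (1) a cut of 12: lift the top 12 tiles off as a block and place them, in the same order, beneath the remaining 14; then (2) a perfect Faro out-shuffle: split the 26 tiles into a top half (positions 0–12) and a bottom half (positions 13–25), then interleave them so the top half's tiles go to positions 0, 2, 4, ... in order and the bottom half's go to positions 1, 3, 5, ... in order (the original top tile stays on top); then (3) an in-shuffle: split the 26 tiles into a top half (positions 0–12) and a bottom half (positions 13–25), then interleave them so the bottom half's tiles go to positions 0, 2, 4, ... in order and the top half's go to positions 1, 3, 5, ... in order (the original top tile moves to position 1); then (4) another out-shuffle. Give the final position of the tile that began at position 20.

12

Track the tile from position 20 forward through each operation:
  after op 1 (cut 12): 20 → 8
  after op 2 (out-shuffle): 8 → 16
  after op 3 (in-shuffle): 16 → 6
  after op 4 (out-shuffle): 6 → 12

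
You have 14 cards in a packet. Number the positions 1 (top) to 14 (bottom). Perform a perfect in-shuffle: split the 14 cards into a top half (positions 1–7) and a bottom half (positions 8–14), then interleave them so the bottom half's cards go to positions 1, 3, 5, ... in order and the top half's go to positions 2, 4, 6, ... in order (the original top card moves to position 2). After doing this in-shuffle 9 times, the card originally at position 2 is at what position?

Track the card's position through each in-shuffle:
2 → 4 → 8 → 1 → 2 → 4 → 8 → 1 → 2 → 4

4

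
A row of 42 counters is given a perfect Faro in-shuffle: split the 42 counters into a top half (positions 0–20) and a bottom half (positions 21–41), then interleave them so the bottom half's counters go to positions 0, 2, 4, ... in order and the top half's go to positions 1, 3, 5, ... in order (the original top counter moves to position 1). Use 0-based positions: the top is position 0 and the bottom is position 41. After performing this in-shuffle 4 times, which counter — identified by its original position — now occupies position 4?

2

Work backwards from position 4, undoing one in-shuffle at a time:
4 ← 23 ← 11 ← 5 ← 2
So the counter now at position 4 started at position 2.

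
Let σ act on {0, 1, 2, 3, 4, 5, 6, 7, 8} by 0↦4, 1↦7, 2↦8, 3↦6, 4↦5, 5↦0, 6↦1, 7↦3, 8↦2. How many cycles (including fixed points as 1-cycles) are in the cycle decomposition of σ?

Cycle decomposition: (0 4 5) (1 7 3 6) (2 8).
3 cycles.

3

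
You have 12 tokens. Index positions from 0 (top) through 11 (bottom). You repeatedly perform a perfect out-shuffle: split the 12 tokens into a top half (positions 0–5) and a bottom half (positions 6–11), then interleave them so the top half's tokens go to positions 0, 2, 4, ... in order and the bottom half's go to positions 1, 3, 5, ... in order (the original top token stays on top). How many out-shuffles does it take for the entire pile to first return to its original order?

The out-shuffle permutes the 12 positions with cycle lengths [1, 1, 10].
Every token is home exactly when every cycle has completed a whole number of laps, i.e. after lcm(1, 10) = 10 out-shuffles.

10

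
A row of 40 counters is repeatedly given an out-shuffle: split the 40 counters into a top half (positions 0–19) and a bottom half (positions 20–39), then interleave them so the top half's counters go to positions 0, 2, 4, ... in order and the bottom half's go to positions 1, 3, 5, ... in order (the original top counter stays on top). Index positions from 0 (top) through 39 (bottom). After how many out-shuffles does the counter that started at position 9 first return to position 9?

Follow position 9 under repeated out-shuffles:
9 → 18 → 36 → 33 → 27 → 15 → 30 → 21 → 3 → 6 → 12 → 24 → 9
It first returns after 12 out-shuffles.

12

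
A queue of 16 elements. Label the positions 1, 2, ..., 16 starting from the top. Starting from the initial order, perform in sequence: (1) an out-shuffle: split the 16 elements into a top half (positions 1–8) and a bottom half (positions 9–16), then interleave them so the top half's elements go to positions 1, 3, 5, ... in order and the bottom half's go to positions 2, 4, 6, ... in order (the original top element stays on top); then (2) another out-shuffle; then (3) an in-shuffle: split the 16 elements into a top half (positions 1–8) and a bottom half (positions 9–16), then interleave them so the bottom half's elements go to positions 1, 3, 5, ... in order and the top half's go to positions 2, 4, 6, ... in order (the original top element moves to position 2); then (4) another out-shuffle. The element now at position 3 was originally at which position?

1

Undo the operations in reverse order, starting from position 3:
  undo op 4 (out-shuffle, from top half): 3 ← 2
  undo op 3 (in-shuffle, from top half): 2 ← 1
  undo op 2 (out-shuffle, from top half): 1 ← 1
  undo op 1 (out-shuffle, from top half): 1 ← 1
So the element at position 3 came from original position 1.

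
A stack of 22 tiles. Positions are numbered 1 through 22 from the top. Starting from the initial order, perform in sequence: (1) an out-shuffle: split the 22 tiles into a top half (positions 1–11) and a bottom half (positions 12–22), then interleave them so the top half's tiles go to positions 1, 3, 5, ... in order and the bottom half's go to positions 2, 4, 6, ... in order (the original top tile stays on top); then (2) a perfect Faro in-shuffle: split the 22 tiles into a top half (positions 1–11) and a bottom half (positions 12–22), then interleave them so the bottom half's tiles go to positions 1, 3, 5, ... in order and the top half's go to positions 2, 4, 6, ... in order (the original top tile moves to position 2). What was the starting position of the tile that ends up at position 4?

Undo the operations in reverse order, starting from position 4:
  undo op 2 (in-shuffle, from top half): 4 ← 2
  undo op 1 (out-shuffle, from bottom half): 2 ← 12
So the tile at position 4 came from original position 12.

12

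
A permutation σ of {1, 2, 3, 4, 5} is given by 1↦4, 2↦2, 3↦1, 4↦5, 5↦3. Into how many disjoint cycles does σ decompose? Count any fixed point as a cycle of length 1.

Cycle decomposition: (1 4 5 3) (2).
2 cycles.

2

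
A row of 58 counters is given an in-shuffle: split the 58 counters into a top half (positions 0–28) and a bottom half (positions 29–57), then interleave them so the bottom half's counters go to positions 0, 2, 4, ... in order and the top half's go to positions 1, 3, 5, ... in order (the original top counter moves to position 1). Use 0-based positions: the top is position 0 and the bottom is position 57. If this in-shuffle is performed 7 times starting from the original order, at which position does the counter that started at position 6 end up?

10

Track the counter's position through each in-shuffle:
6 → 13 → 27 → 55 → 52 → 46 → 34 → 10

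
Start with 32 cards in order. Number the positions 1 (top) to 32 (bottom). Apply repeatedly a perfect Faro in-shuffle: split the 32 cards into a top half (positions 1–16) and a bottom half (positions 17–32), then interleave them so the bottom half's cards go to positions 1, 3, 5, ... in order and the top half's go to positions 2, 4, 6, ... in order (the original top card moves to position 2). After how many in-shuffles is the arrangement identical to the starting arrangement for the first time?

The in-shuffle permutes the 32 positions with cycle lengths [2, 10, 10, 10].
Every card is home exactly when every cycle has completed a whole number of laps, i.e. after lcm(2, 10) = 10 in-shuffles.

10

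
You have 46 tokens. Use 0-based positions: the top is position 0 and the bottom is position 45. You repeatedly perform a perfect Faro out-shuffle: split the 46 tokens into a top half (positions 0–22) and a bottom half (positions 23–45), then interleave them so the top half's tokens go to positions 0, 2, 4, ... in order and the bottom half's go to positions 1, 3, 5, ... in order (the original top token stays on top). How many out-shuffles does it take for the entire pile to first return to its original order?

12

The out-shuffle permutes the 46 positions with cycle lengths [1, 1, 2, 4, 4, 4, 6, 12, 12].
Every token is home exactly when every cycle has completed a whole number of laps, i.e. after lcm(1, 2, 4, 6, 12) = 12 out-shuffles.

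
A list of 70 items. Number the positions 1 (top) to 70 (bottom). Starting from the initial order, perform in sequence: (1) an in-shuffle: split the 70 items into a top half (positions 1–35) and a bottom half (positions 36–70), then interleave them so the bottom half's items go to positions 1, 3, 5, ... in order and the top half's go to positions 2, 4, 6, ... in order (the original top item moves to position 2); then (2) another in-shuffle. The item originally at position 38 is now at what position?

Track the item from position 38 forward through each operation:
  after op 1 (in-shuffle): 38 → 5
  after op 2 (in-shuffle): 5 → 10

10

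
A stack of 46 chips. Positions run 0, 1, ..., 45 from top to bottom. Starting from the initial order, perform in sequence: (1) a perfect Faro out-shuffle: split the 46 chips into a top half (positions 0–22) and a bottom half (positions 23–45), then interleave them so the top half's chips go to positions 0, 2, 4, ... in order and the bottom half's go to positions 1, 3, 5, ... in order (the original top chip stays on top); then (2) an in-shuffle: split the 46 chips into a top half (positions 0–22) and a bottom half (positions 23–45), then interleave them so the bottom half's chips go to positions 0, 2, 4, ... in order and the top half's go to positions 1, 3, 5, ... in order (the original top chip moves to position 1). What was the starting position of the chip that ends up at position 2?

Undo the operations in reverse order, starting from position 2:
  undo op 2 (in-shuffle, from bottom half): 2 ← 24
  undo op 1 (out-shuffle, from top half): 24 ← 12
So the chip at position 2 came from original position 12.

12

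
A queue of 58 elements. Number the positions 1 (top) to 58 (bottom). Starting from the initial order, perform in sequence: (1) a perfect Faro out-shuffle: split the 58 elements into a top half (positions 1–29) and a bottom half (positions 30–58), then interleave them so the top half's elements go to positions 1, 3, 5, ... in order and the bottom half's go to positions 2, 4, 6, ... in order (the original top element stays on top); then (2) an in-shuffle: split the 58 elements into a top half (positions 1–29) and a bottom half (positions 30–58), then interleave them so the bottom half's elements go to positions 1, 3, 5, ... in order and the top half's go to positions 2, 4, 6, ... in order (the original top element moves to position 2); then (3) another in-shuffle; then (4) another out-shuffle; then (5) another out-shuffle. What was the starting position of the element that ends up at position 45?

2

Undo the operations in reverse order, starting from position 45:
  undo op 5 (out-shuffle, from top half): 45 ← 23
  undo op 4 (out-shuffle, from top half): 23 ← 12
  undo op 3 (in-shuffle, from top half): 12 ← 6
  undo op 2 (in-shuffle, from top half): 6 ← 3
  undo op 1 (out-shuffle, from top half): 3 ← 2
So the element at position 45 came from original position 2.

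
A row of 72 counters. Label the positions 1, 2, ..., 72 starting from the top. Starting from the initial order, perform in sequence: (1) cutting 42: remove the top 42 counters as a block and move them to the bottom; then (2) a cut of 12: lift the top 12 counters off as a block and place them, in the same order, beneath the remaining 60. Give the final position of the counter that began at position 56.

2

Track the counter from position 56 forward through each operation:
  after op 1 (cut 42): 56 → 14
  after op 2 (cut 12): 14 → 2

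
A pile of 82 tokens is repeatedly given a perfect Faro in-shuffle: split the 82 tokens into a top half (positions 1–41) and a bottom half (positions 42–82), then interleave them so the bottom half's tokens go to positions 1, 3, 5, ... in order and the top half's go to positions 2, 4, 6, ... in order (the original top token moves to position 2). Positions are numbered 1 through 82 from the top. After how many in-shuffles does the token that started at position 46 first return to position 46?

Follow position 46 under repeated in-shuffles:
46 → 9 → 18 → 36 → 72 → 61 → 39 → 78 → ... → 46 (length 82)
It first returns after 82 in-shuffles.

82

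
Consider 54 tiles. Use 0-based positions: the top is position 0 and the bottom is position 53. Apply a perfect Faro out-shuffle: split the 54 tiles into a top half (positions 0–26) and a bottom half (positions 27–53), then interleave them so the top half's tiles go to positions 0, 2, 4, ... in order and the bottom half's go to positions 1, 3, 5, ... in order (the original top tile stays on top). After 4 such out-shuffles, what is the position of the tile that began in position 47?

10

Track the tile's position through each out-shuffle:
47 → 41 → 29 → 5 → 10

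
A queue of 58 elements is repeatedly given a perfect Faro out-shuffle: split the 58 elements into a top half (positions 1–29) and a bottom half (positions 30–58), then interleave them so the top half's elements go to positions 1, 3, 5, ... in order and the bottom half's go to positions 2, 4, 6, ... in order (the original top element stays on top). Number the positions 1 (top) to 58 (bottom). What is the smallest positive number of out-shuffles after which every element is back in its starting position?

18

The out-shuffle permutes the 58 positions with cycle lengths [1, 1, 2, 18, 18, 18].
Every element is home exactly when every cycle has completed a whole number of laps, i.e. after lcm(1, 2, 18) = 18 out-shuffles.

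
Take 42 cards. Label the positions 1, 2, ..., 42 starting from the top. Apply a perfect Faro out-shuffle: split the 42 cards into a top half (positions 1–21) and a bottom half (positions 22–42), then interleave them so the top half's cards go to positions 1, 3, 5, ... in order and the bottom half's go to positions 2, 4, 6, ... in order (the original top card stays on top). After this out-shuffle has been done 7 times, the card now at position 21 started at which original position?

Work backwards from position 21, undoing one out-shuffle at a time:
21 ← 11 ← 6 ← 24 ← 33 ← 17 ← 9 ← 5
So the card now at position 21 started at position 5.

5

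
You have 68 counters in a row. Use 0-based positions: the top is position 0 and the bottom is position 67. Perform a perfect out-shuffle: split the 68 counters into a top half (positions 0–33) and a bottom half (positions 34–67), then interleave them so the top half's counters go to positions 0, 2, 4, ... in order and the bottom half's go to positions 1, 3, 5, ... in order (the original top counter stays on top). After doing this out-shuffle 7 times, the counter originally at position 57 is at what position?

60

Track the counter's position through each out-shuffle:
57 → 47 → 27 → 54 → 41 → 15 → 30 → 60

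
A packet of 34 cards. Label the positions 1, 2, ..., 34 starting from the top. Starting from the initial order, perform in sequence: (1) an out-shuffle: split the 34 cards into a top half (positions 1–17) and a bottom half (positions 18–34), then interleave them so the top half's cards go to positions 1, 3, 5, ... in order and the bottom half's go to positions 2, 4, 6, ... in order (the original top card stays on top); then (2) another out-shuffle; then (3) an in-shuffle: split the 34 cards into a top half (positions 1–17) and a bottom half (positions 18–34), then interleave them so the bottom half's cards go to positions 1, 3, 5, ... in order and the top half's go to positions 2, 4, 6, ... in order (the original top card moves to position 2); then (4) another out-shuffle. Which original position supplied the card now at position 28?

9

Undo the operations in reverse order, starting from position 28:
  undo op 4 (out-shuffle, from bottom half): 28 ← 31
  undo op 3 (in-shuffle, from bottom half): 31 ← 33
  undo op 2 (out-shuffle, from top half): 33 ← 17
  undo op 1 (out-shuffle, from top half): 17 ← 9
So the card at position 28 came from original position 9.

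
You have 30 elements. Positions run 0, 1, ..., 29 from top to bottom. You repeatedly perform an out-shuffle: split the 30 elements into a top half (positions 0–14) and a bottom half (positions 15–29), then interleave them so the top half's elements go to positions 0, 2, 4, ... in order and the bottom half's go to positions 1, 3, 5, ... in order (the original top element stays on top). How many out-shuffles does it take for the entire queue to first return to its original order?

28

The out-shuffle permutes the 30 positions with cycle lengths [1, 1, 28].
Every element is home exactly when every cycle has completed a whole number of laps, i.e. after lcm(1, 28) = 28 out-shuffles.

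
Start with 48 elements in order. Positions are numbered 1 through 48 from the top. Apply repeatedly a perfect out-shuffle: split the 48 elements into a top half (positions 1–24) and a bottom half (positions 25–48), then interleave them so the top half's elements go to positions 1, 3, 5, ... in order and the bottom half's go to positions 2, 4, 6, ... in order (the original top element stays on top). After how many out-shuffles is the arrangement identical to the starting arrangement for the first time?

The out-shuffle permutes the 48 positions with cycle lengths [1, 1, 23, 23].
Every element is home exactly when every cycle has completed a whole number of laps, i.e. after lcm(1, 23) = 23 out-shuffles.

23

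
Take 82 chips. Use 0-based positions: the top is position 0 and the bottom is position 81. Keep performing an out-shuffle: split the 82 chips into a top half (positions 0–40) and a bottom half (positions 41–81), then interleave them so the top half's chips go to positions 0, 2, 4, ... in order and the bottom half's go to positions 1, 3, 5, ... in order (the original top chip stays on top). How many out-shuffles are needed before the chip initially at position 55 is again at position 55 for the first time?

54

Follow position 55 under repeated out-shuffles:
55 → 29 → 58 → 35 → 70 → 59 → 37 → 74 → ... → 55 (length 54)
It first returns after 54 out-shuffles.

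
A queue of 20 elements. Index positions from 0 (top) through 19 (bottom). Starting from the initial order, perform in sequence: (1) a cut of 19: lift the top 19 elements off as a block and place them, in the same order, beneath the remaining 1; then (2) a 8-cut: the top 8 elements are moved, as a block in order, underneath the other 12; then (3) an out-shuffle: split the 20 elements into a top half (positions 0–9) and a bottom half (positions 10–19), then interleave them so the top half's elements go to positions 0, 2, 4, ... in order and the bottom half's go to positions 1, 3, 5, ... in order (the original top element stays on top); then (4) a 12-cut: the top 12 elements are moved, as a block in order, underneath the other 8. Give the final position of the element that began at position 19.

Track the element from position 19 forward through each operation:
  after op 1 (cut 19): 19 → 0
  after op 2 (cut 8): 0 → 12
  after op 3 (out-shuffle): 12 → 5
  after op 4 (cut 12): 5 → 13

13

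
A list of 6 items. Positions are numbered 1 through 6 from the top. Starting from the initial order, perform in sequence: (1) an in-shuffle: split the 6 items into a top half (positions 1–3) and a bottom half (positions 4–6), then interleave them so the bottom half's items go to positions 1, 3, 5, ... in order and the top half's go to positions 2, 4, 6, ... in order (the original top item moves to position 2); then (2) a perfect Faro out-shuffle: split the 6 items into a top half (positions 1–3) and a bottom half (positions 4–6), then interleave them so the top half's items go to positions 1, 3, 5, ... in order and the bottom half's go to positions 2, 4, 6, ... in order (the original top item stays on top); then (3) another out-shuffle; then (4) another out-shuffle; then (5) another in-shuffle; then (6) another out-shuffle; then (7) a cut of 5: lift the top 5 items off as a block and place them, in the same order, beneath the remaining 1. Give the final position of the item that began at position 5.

Track the item from position 5 forward through each operation:
  after op 1 (in-shuffle): 5 → 3
  after op 2 (out-shuffle): 3 → 5
  after op 3 (out-shuffle): 5 → 4
  after op 4 (out-shuffle): 4 → 2
  after op 5 (in-shuffle): 2 → 4
  after op 6 (out-shuffle): 4 → 2
  after op 7 (cut 5): 2 → 3

3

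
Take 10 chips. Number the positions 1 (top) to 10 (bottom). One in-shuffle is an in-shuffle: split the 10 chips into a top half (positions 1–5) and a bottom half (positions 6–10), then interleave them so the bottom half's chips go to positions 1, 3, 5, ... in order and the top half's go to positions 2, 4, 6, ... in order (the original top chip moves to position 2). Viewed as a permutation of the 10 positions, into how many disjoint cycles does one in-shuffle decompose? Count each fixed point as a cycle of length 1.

Trace each unvisited position around until it returns:
(1 2 4 8 5 10 9 7 3 6)
1 cycle in total.

1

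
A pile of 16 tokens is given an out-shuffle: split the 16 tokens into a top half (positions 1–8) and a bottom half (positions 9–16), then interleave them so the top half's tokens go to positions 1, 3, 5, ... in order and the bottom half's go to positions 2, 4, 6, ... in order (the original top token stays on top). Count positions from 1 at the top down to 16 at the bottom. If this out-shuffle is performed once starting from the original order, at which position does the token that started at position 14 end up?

Track the token's position through each out-shuffle:
14 → 12

12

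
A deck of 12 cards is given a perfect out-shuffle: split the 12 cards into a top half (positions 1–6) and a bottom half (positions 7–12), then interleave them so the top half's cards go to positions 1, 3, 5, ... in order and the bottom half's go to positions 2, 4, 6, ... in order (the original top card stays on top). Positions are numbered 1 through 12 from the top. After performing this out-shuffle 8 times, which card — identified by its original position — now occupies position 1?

Work backwards from position 1, undoing one out-shuffle at a time:
1 ← 1 ← 1 ← 1 ← 1 ← 1 ← 1 ← 1 ← 1
So the card now at position 1 started at position 1.

1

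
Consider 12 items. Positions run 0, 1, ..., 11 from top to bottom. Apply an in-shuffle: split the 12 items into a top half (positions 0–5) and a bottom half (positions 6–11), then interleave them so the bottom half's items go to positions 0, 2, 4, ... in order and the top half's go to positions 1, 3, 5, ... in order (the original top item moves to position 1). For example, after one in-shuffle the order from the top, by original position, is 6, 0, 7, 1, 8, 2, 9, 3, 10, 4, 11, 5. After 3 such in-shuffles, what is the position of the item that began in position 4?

Track the item's position through each in-shuffle:
4 → 9 → 6 → 0

0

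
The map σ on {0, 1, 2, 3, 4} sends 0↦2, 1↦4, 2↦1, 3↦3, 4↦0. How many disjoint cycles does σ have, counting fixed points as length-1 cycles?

2

Cycle decomposition: (0 2 1 4) (3).
2 cycles.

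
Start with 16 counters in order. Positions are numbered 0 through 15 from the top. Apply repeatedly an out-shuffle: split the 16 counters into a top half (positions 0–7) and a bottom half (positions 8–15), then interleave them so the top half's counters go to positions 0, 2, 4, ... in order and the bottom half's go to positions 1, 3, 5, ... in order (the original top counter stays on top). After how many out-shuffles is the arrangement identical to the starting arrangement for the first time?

The out-shuffle permutes the 16 positions with cycle lengths [1, 1, 2, 4, 4, 4].
Every counter is home exactly when every cycle has completed a whole number of laps, i.e. after lcm(1, 2, 4) = 4 out-shuffles.

4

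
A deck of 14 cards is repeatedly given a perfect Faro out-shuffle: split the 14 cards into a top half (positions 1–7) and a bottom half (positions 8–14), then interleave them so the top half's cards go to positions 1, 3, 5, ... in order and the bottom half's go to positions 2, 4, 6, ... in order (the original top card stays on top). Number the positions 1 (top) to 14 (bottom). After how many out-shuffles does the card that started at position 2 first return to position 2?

Follow position 2 under repeated out-shuffles:
2 → 3 → 5 → 9 → 4 → 7 → 13 → 12 → 10 → 6 → 11 → 8 → 2
It first returns after 12 out-shuffles.

12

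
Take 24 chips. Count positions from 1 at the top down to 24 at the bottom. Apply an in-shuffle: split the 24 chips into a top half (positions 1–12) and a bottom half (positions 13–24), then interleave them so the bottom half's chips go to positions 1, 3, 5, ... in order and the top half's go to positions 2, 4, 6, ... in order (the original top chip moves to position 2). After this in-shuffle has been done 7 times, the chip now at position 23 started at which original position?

16

Work backwards from position 23, undoing one in-shuffle at a time:
23 ← 24 ← 12 ← 6 ← 3 ← 14 ← 7 ← 16
So the chip now at position 23 started at position 16.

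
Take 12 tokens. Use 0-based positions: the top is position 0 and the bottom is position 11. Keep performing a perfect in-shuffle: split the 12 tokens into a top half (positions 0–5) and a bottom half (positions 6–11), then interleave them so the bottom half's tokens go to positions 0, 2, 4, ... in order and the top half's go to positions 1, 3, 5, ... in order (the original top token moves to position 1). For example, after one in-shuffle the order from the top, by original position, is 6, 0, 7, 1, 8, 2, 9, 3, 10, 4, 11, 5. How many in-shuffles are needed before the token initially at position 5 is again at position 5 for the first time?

Follow position 5 under repeated in-shuffles:
5 → 11 → 10 → 8 → 4 → 9 → 6 → 0 → 1 → 3 → 7 → 2 → 5
It first returns after 12 in-shuffles.

12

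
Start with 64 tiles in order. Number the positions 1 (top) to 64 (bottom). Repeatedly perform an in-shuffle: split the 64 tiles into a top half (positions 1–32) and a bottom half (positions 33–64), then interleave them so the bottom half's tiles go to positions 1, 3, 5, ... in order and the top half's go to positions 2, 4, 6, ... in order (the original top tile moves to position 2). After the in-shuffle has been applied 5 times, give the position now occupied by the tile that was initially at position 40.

45

Track the tile's position through each in-shuffle:
40 → 15 → 30 → 60 → 55 → 45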